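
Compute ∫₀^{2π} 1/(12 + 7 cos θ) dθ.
Let J = ∫₀^{2π} dθ/(12 + 7 cos θ).
Put z = e^{iθ}: then cos θ = (z + 1/z)/2, dθ = dz/(iz), and z runs once counterclockwise around |z| = 1:
  J = ∮_{|z|=1} 1/(12 + 7*(z + 1/z)/2) · dz/(iz) = (2/i) ∮_{|z|=1} dz/(7*z^2 + 24*z + 7).
The roots of 7*z^2 + 24*z + 7 are z = (-12 ± sqrt(12^2 - 7^2))/7, with sqrt(95) = sqrt(95); their product is 1, so only z₊ = -12/7 + sqrt(95)/7 lies inside the unit circle (z₋ = -12/7 - sqrt(95)/7 lies outside).
z₊ is a simple zero of q(z) = 7*z^2 + 24*z + 7, so Res(1/q, z₊) = 1/q'(z₊) with q'(z) = 14*z + 24; and q'(z₊) = 7*(z₊ - z₋) = 2*sqrt(95).
Therefore J = (2/i) · 2πi · 1/(2*sqrt(95)) = 2*pi/(sqrt(95)) = 2*sqrt(95)*pi/95

Final answer: 2*sqrt(95)*pi/95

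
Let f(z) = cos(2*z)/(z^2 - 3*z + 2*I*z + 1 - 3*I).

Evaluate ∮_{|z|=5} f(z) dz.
By the residue theorem, ∮_C f(z) dz = 2πi · (sum of the residues of f at the poles inside |z| = 5).

The denominator factors as (z - 2 + I)*(z - 1 + I), so the singularities of f are simple poles at z = 2 - I, z = 1 - I.
  |2 - I|² = 5 < 25 = 5², so this pole is inside the contour.
  |1 - I|² = 2 < 25 = 5², so this pole is inside the contour.

With P(z) = cos(2*z) and Q(z) = z^2 - 3*z + 2*I*z + 1 - 3*I, each pole is simple, so Res(f, z₀) = P(z₀)/Q'(z₀) with Q'(z) = 2*z - 3 + 2*I.
  Res(f, 2 - I) = P(2 - I)/Q'(2 - I) = (cos(4 - 2*I))/(1) = cos(4 - 2*I)
  Res(f, 1 - I) = P(1 - I)/Q'(1 - I) = (cos(2 - 2*I))/(-1) = -cos(2 - 2*I)

Sum of residues inside C: -cos(2 - 2*I) + cos(4 - 2*I)
∮_C f(z) dz = 2πi · (-cos(2 - 2*I) + cos(4 - 2*I)) = 2*I*pi*cos(4 - 2*I) - 2*I*pi*cos(2 - 2*I)

Final answer: 2*I*pi*cos(4 - 2*I) - 2*I*pi*cos(2 - 2*I)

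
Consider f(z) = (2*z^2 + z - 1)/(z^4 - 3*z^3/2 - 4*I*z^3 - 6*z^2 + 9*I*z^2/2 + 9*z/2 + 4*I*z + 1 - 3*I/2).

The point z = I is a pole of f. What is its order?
3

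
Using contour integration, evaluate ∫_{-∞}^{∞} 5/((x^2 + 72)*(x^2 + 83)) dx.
5*pi*(-12*sqrt(83) + 83*sqrt(2))/10956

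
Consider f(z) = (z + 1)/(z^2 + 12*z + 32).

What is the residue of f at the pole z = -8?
Write f(z) = P(z)/Q(z) with P(z) = z + 1 and Q(z) = z^2 + 12*z + 32.
The denominator factors as Q(z) = (z + 8)*(z + 4), so z = -8 is a simple zero of Q and P is analytic there; z = -8 is therefore a simple pole and
  Res(f, z₀) = P(z₀)/Q'(z₀).

Q'(z) = 2*z + 12, so Q'(-8) = -4.
P(-8) = -7.

Res(f, -8) = (-7)/(-4) = 7/4

Final answer: 7/4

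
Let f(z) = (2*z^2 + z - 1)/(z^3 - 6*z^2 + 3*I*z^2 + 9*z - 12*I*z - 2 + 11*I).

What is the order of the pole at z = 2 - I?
Factor the denominator:
  z^3 - 6*z^2 + 3*I*z^2 + 9*z - 12*I*z - 2 + 11*I = (z - 2 + I)^3

The numerator P(z) = 2*z^2 + z - 1 has P(2 - I) = 7 - 9*I ≠ 0, so no factor of (z - 2 + I) cancels.
Near z = 2 - I we can therefore write f(z) = g(z)/(z - 2 + I)^3 with g analytic at 2 - I and g(2 - I) ≠ 0 (g is just the numerator).

Hence z = 2 - I is a pole of order 3.

Final answer: 3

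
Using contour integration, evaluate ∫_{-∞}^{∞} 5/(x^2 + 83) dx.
Let f(z) = 5/(z^2 + 83). The denominator has no real zeros and deg Q - deg P = 2 ≥ 2, so the integral of f over the upper semicircle |z| = R tends to 0 as R → ∞. Closing the contour in the upper half-plane,
  ∫_{-∞}^{∞} f(x) dx = 2πi · Σ Res(f, z_k)  over the poles with Im z_k > 0.

Zeros of the denominator: z^2 + 83 = 0 gives z = ±sqrt(83)*I.
Upper half-plane: z = sqrt(83)*I (simple).

Each pole is a simple zero of Q(z) = z^2 + 83, so Res(f, z₀) = P(z₀)/Q'(z₀) with P(z) = 5, Q'(z) = 2*z:
  Res(f, sqrt(83)*I) = (5)/(2*sqrt(83)*I) = -5*sqrt(83)*I/166

∫_{-∞}^{∞} f(x) dx = 2πi · (-5*sqrt(83)*I/166) = 5*sqrt(83)*pi/83

Final answer: 5*sqrt(83)*pi/83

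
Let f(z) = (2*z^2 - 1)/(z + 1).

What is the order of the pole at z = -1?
Factor the denominator:
  z + 1 = (z + 1)

The numerator P(z) = 2*z^2 - 1 has P(-1) = 1 ≠ 0, so no factor of (z + 1) cancels.
Near z = -1 we can therefore write f(z) = g(z)/(z + 1) with g analytic at -1 and g(-1) ≠ 0 (g is just the numerator).

Hence z = -1 is a pole of order 1.

Final answer: 1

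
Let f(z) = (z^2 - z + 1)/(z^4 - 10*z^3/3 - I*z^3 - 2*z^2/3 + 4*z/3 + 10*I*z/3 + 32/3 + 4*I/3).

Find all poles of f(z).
{-1 - I, -2/3 + I, 2, 3 + I}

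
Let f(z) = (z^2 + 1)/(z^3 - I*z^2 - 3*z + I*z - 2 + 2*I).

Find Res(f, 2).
Write f(z) = P(z)/Q(z) with P(z) = z^2 + 1 and Q(z) = z^3 - I*z^2 - 3*z + I*z - 2 + 2*I.
The denominator factors as Q(z) = (z - 2)*(z + 1)*(z + 1 - I), so z = 2 is a simple zero of Q and P is analytic there; z = 2 is therefore a simple pole and
  Res(f, z₀) = P(z₀)/Q'(z₀).

Q'(z) = 3*z^2 - 2*I*z - 3 + I, so Q'(2) = 9 - 3*I.
P(2) = 5.

Res(f, 2) = (5)/(9 - 3*I) = 1/2 + I/6

Final answer: 1/2 + I/6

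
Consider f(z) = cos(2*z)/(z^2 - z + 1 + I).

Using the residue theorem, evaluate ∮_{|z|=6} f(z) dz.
By the residue theorem, ∮_C f(z) dz = 2πi · (sum of the residues of f at the poles inside |z| = 6).

The denominator factors as (z - 1 + I)*(z - I), so the singularities of f are simple poles at z = 1 - I, z = I.
  |1 - I|² = 2 < 36 = 6², so this pole is inside the contour.
  |I|² = 1 < 36 = 6², so this pole is inside the contour.

With P(z) = cos(2*z) and Q(z) = z^2 - z + 1 + I, each pole is simple, so Res(f, z₀) = P(z₀)/Q'(z₀) with Q'(z) = 2*z - 1.
  Res(f, 1 - I) = P(1 - I)/Q'(1 - I) = (cos(2 - 2*I))/(1 - 2*I) = (1/5 + 2*I/5)*cos(2 - 2*I)
  Res(f, I) = P(I)/Q'(I) = (cosh(2))/(-1 + 2*I) = (-1/5 - 2*I/5)*cosh(2)

Sum of residues inside C: (-1/5 - 2*I/5)*cosh(2) + (1/5 + 2*I/5)*cos(2 - 2*I)
∮_C f(z) dz = 2πi · ((-1/5 - 2*I/5)*cosh(2) + (1/5 + 2*I/5)*cos(2 - 2*I)) = pi*(-4/5 + 2*I/5)*cos(2 - 2*I) + pi*(4/5 - 2*I/5)*cosh(2)

Final answer: pi*(-4/5 + 2*I/5)*cos(2 - 2*I) + pi*(4/5 - 2*I/5)*cosh(2)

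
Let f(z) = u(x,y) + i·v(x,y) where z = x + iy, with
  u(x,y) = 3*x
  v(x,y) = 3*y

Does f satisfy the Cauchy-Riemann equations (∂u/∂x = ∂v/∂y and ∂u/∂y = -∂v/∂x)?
∂u/∂x = 3
∂v/∂y = 3
∂u/∂y = 0
∂v/∂x = 0
∂u/∂x = ∂v/∂y and ∂u/∂y = -∂v/∂x hold identically; f is analytic.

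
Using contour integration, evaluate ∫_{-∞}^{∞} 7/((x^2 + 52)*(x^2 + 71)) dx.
7*pi*(-26*sqrt(71) + 71*sqrt(13))/35074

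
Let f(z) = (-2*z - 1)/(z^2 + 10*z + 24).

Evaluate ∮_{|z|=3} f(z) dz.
By the residue theorem, ∮_C f(z) dz = 2πi · (sum of the residues of f at the poles inside |z| = 3).

The denominator factors as (z + 4)*(z + 6), so the singularities of f are simple poles at z = -4, z = -6.
  |-4|² = 16 > 9 = 3², so this pole is outside the contour.
  |-6|² = 36 > 9 = 3², so this pole is outside the contour.

No pole lies inside the contour, so f is analytic on and inside C and the integral is 0 (Cauchy's theorem).

Final answer: 0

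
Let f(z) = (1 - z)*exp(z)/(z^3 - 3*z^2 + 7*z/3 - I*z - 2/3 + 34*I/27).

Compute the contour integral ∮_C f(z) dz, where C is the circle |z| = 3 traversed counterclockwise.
By the residue theorem, ∮_C f(z) dz = 2πi · (sum of the residues of f at the poles inside |z| = 3).

The denominator factors as (z + 2*I/3)*(z - 1 - I/3)*(z - 2 - I/3), so the singularities of f are simple poles at z = -2*I/3, z = 1 + I/3, z = 2 + I/3.
  |-2*I/3|² = 4/9 < 9 = 3², so this pole is inside the contour.
  |1 + I/3|² = 10/9 < 9 = 3², so this pole is inside the contour.
  |2 + I/3|² = 37/9 < 9 = 3², so this pole is inside the contour.

With P(z) = (1 - z)*exp(z) and Q(z) = z^3 - 3*z^2 + 7*z/3 - I*z - 2/3 + 34*I/27, each pole is simple, so Res(f, z₀) = P(z₀)/Q'(z₀) with Q'(z) = 3*z^2 - 6*z + 7/3 - I.
  Res(f, -2*I/3) = P(-2*I/3)/Q'(-2*I/3) = ((1 + 2*I/3)*exp(-2*I/3))/(1 + 3*I) = (3/10 - 7*I/30)*exp(-2*I/3)
  Res(f, 1 + I/3) = P(1 + I/3)/Q'(1 + I/3) = (-I*exp(1 + I/3)/3)/(-1 - I) = (1/6 + I/6)*exp(1 + I/3)
  Res(f, 2 + I/3) = P(2 + I/3)/Q'(2 + I/3) = ((-1 - I/3)*exp(2 + I/3))/(2 + I) = (-7/15 + I/15)*exp(2 + I/3)

Sum of residues inside C: (-7/15 + I/15)*exp(2 + I/3) + (3/10 - 7*I/30)*exp(-2*I/3) + (1/6 + I/6)*exp(1 + I/3)
∮_C f(z) dz = 2πi · ((-7/15 + I/15)*exp(2 + I/3) + (3/10 - 7*I/30)*exp(-2*I/3) + (1/6 + I/6)*exp(1 + I/3)) = pi*(-2/15 - 14*I/15)*exp(2 + I/3) + pi*(7/15 + 3*I/5)*exp(-2*I/3) + pi*(-1/3 + I/3)*exp(1 + I/3)

Final answer: pi*(-2/15 - 14*I/15)*exp(2 + I/3) + pi*(7/15 + 3*I/5)*exp(-2*I/3) + pi*(-1/3 + I/3)*exp(1 + I/3)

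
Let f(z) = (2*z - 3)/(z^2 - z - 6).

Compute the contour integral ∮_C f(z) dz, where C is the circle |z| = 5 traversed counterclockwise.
4*I*pi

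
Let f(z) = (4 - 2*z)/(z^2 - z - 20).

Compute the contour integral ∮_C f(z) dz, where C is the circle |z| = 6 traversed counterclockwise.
-4*I*pi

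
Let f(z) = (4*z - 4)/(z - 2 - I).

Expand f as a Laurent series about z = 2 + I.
(4 + 4*I)/(z - 2 - I) + 4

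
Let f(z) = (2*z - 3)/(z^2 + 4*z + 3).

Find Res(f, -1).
-5/2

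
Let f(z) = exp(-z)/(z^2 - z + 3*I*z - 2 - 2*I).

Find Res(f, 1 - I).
Write f(z) = P(z)/Q(z) with P(z) = exp(-z) and Q(z) = z^2 - z + 3*I*z - 2 - 2*I.
The denominator factors as Q(z) = (z + 2*I)*(z - 1 + I), so z = 1 - I is a simple zero of Q and P is analytic there; z = 1 - I is therefore a simple pole and
  Res(f, z₀) = P(z₀)/Q'(z₀).

Q'(z) = 2*z - 1 + 3*I, so Q'(1 - I) = 1 + I.
P(1 - I) = exp(-1 + I).

Res(f, 1 - I) = (exp(-1 + I))/(1 + I) = (1/2 - I/2)*exp(-1 + I)

Final answer: (1/2 - I/2)*exp(-1 + I)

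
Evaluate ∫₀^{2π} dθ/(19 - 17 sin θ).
Call the integral J. The integrand is 2π-periodic and we integrate over a full period, so shifting θ does not change the value (θ → θ + π/2 turns sin θ into cos θ; θ → θ + π flips the sign of the trig term). Hence
  J = ∫₀^{2π} dθ/(19 + 17 cos θ).
Put z = e^{iθ}: then cos θ = (z + 1/z)/2, dθ = dz/(iz), and z runs once counterclockwise around |z| = 1:
  J = ∮_{|z|=1} 1/(19 + 17*(z + 1/z)/2) · dz/(iz) = (2/i) ∮_{|z|=1} dz/(17*z^2 + 38*z + 17).
The roots of 17*z^2 + 38*z + 17 are z = (-19 ± sqrt(19^2 - 17^2))/17, with sqrt(72) = 6*sqrt(2); their product is 1, so only z₊ = -19/17 + 6*sqrt(2)/17 lies inside the unit circle (z₋ = -19/17 - 6*sqrt(2)/17 lies outside).
z₊ is a simple zero of q(z) = 17*z^2 + 38*z + 17, so Res(1/q, z₊) = 1/q'(z₊) with q'(z) = 34*z + 38; and q'(z₊) = 17*(z₊ - z₋) = 12*sqrt(2).
Therefore J = (2/i) · 2πi · 1/(12*sqrt(2)) = 2*pi/(6*sqrt(2)) = sqrt(2)*pi/6

Final answer: sqrt(2)*pi/6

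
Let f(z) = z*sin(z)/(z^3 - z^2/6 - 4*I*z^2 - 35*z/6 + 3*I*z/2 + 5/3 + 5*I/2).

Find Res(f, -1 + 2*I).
Write f(z) = P(z)/Q(z) with P(z) = z*sin(z) and Q(z) = z^3 - z^2/6 - 4*I*z^2 - 35*z/6 + 3*I*z/2 + 5/3 + 5*I/2.
The denominator factors as Q(z) = (z - 1/2 - I)*(z + 1 - 2*I)*(z - 2/3 - I), so z = -1 + 2*I is a simple zero of Q and P is analytic there; z = -1 + 2*I is therefore a simple pole and
  Res(f, z₀) = P(z₀)/Q'(z₀).

Q'(z) = 3*z^2 - z/3 - 8*I*z - 35/6 + 3*I/2, so Q'(-1 + 2*I) = 3/2 - 19*I/6.
P(-1 + 2*I) = (1 - 2*I)*sin(1 - 2*I).

Res(f, -1 + 2*I) = ((1 - 2*I)*sin(1 - 2*I))/(3/2 - 19*I/6) = (141/221 + 3*I/221)*sin(1 - 2*I)

Final answer: (141/221 + 3*I/221)*sin(1 - 2*I)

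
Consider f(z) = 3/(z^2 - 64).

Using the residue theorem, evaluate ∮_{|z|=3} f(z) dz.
By the residue theorem, ∮_C f(z) dz = 2πi · (sum of the residues of f at the poles inside |z| = 3).

The denominator factors as (z - 8)*(z + 8), so the singularities of f are simple poles at z = 8, z = -8.
  |8|² = 64 > 9 = 3², so this pole is outside the contour.
  |-8|² = 64 > 9 = 3², so this pole is outside the contour.

No pole lies inside the contour, so f is analytic on and inside C and the integral is 0 (Cauchy's theorem).

Final answer: 0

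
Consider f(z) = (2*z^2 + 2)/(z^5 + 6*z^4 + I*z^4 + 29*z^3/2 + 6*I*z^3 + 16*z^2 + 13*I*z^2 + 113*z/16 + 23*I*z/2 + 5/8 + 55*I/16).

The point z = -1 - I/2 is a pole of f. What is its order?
Factor the denominator:
  z^5 + 6*z^4 + I*z^4 + 29*z^3/2 + 6*I*z^3 + 16*z^2 + 13*I*z^2 + 113*z/16 + 23*I*z/2 + 5/8 + 55*I/16 = (z + 1 + I/2)^4*(z + 2 - I)

The numerator P(z) = 2*z^2 + 2 has P(-1 - I/2) = 7/2 + 2*I ≠ 0, so no factor of (z + 1 + I/2) cancels.
Near z = -1 - I/2 we can therefore write f(z) = g(z)/(z + 1 + I/2)^4 with g analytic at -1 - I/2 and g(-1 - I/2) ≠ 0 (g is the numerator divided by the remaining denominator factors).

Hence z = -1 - I/2 is a pole of order 4.

Final answer: 4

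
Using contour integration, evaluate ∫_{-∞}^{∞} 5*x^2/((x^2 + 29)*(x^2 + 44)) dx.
pi*(-sqrt(29) + 2*sqrt(11))/3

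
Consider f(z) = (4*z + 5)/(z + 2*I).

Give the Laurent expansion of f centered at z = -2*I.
Put w = z - (-2*I), i.e. z = w - 2*I. The denominator is w, so it suffices to rewrite the numerator in powers of w.

P(z) = 4*z + 5
P(w - 2*I) = 5 - 8*I + 4*w

Dividing each term by w:
  f = (5 - 8*I)/w + 4

Substituting back w = z + 2*I:
  f(z) = (5 - 8*I)/(z + 2*I) + 4

The series is finite because the numerator is a polynomial; the negative powers form the principal part, and the coefficient of 1/(z + 2*I) gives Res(f, -2*I) = 5 - 8*I.

Final answer: (5 - 8*I)/(z + 2*I) + 4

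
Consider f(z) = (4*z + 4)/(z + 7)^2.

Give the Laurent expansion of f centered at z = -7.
Put w = z - (-7), i.e. z = w - 7. The denominator is w^2, so it suffices to rewrite the numerator in powers of w.

P(z) = 4*z + 4
P(w - 7) = -24 + 4*w

Dividing each term by w^2:
  f = -24/w^2 + 4/w

Substituting back w = z + 7:
  f(z) = -24/(z + 7)^2 + 4/(z + 7)

The series is finite because the numerator is a polynomial; the negative powers form the principal part, and the coefficient of 1/(z + 7) gives Res(f, -7) = 4.

Final answer: -24/(z + 7)^2 + 4/(z + 7)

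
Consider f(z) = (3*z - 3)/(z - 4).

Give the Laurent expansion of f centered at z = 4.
Put w = z - (4), i.e. z = w + 4. The denominator is w, so it suffices to rewrite the numerator in powers of w.

P(z) = 3*z - 3
P(w + 4) = 9 + 3*w

Dividing each term by w:
  f = 9/w + 3

Substituting back w = z - 4:
  f(z) = 9/(z - 4) + 3

The series is finite because the numerator is a polynomial; the negative powers form the principal part, and the coefficient of 1/(z - 4) gives Res(f, 4) = 9.

Final answer: 9/(z - 4) + 3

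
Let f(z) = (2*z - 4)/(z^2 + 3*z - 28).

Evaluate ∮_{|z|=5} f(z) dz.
By the residue theorem, ∮_C f(z) dz = 2πi · (sum of the residues of f at the poles inside |z| = 5).

The denominator factors as (z - 4)*(z + 7), so the singularities of f are simple poles at z = 4, z = -7.
  |4|² = 16 < 25 = 5², so this pole is inside the contour.
  |-7|² = 49 > 25 = 5², so this pole is outside the contour.

With P(z) = 2*z - 4 and Q(z) = z^2 + 3*z - 28, each pole is simple, so Res(f, z₀) = P(z₀)/Q'(z₀) with Q'(z) = 2*z + 3.
  Res(f, 4) = P(4)/Q'(4) = (4)/(11) = 4/11

∮_C f(z) dz = 2πi · (4/11) = 8*I*pi/11

Final answer: 8*I*pi/11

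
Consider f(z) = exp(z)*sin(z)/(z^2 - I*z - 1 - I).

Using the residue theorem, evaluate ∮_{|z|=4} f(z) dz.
By the residue theorem, ∮_C f(z) dz = 2πi · (sum of the residues of f at the poles inside |z| = 4).

The denominator factors as (z - 1 - I)*(z + 1), so the singularities of f are simple poles at z = 1 + I, z = -1.
  |1 + I|² = 2 < 16 = 4², so this pole is inside the contour.
  |-1|² = 1 < 16 = 4², so this pole is inside the contour.

With P(z) = exp(z)*sin(z) and Q(z) = z^2 - I*z - 1 - I, each pole is simple, so Res(f, z₀) = P(z₀)/Q'(z₀) with Q'(z) = 2*z - I.
  Res(f, 1 + I) = P(1 + I)/Q'(1 + I) = (exp(1 + I)*sin(1 + I))/(2 + I) = (2/5 - I/5)*exp(1 + I)*sin(1 + I)
  Res(f, -1) = P(-1)/Q'(-1) = (-exp(-1)*sin(1))/(-2 - I) = (2/5 - I/5)*exp(-1)*sin(1)

Sum of residues inside C: (2/5 - I/5)*exp(-1)*sin(1) + (2/5 - I/5)*exp(1 + I)*sin(1 + I)
∮_C f(z) dz = 2πi · ((2/5 - I/5)*exp(-1)*sin(1) + (2/5 - I/5)*exp(1 + I)*sin(1 + I)) = pi*(2/5 + 4*I/5)*exp(-1)*sin(1) + pi*(2/5 + 4*I/5)*exp(1 + I)*sin(1 + I)

Final answer: pi*(2/5 + 4*I/5)*exp(-1)*sin(1) + pi*(2/5 + 4*I/5)*exp(1 + I)*sin(1 + I)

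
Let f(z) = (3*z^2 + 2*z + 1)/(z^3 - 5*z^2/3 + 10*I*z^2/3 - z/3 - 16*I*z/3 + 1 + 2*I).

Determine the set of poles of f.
{-3*I, 2/3 - I/3, 1}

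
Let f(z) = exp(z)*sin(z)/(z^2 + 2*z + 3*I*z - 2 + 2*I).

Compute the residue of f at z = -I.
Write f(z) = P(z)/Q(z) with P(z) = exp(z)*sin(z) and Q(z) = z^2 + 2*z + 3*I*z - 2 + 2*I.
The denominator factors as Q(z) = (z + I)*(z + 2 + 2*I), so z = -I is a simple zero of Q and P is analytic there; z = -I is therefore a simple pole and
  Res(f, z₀) = P(z₀)/Q'(z₀).

Q'(z) = 2*z + 2 + 3*I, so Q'(-I) = 2 + I.
P(-I) = -I*exp(-I)*sinh(1).

Res(f, -I) = (-I*exp(-I)*sinh(1))/(2 + I) = (-1/5 - 2*I/5)*exp(-I)*sinh(1)

Final answer: (-1/5 - 2*I/5)*exp(-I)*sinh(1)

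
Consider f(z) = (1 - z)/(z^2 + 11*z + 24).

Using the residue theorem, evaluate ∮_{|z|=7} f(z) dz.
By the residue theorem, ∮_C f(z) dz = 2πi · (sum of the residues of f at the poles inside |z| = 7).

The denominator factors as (z + 3)*(z + 8), so the singularities of f are simple poles at z = -3, z = -8.
  |-3|² = 9 < 49 = 7², so this pole is inside the contour.
  |-8|² = 64 > 49 = 7², so this pole is outside the contour.

With P(z) = 1 - z and Q(z) = z^2 + 11*z + 24, each pole is simple, so Res(f, z₀) = P(z₀)/Q'(z₀) with Q'(z) = 2*z + 11.
  Res(f, -3) = P(-3)/Q'(-3) = (4)/(5) = 4/5

∮_C f(z) dz = 2πi · (4/5) = 8*I*pi/5

Final answer: 8*I*pi/5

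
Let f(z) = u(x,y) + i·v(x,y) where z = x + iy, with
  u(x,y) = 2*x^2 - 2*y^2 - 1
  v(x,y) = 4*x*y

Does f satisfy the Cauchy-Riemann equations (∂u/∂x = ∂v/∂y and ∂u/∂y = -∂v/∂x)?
∂u/∂x = 4*x
∂v/∂y = 4*x
∂u/∂y = -4*y
∂v/∂x = 4*y
∂u/∂x = ∂v/∂y and ∂u/∂y = -∂v/∂x hold identically; f is analytic.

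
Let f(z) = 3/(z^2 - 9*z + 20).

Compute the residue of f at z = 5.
3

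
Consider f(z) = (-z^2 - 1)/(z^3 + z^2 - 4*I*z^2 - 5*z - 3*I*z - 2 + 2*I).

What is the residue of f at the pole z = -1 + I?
Write f(z) = P(z)/Q(z) with P(z) = -z^2 - 1 and Q(z) = z^3 + z^2 - 4*I*z^2 - 5*z - 3*I*z - 2 + 2*I.
The denominator factors as Q(z) = (z + 1 - I)*(z - 2*I)*(z - I), so z = -1 + I is a simple zero of Q and P is analytic there; z = -1 + I is therefore a simple pole and
  Res(f, z₀) = P(z₀)/Q'(z₀).

Q'(z) = 3*z^2 + 2*z - 8*I*z - 5 - 3*I, so Q'(-1 + I) = 1 + I.
P(-1 + I) = -1 + 2*I.

Res(f, -1 + I) = (-1 + 2*I)/(1 + I) = 1/2 + 3*I/2

Final answer: 1/2 + 3*I/2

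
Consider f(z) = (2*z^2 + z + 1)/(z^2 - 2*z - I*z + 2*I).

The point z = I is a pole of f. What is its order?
Factor the denominator:
  z^2 - 2*z - I*z + 2*I = (z - I)*(z - 2)

The numerator P(z) = 2*z^2 + z + 1 has P(I) = -1 + I ≠ 0, so no factor of (z - I) cancels.
Near z = I we can therefore write f(z) = g(z)/(z - I) with g analytic at I and g(I) ≠ 0 (g is the numerator divided by the remaining denominator factors).

Hence z = I is a pole of order 1.

Final answer: 1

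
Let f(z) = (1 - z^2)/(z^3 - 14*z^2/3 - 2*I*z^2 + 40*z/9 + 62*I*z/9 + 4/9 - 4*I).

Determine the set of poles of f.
The singularities of f are the zeros of the denominator. Factoring,
  z^3 - 14*z^2/3 - 2*I*z^2 + 40*z/9 + 62*I*z/9 + 4/9 - 4*I = (z - 3 - I/3)*(z - 1 - I)*(z - 2/3 - 2*I/3)
so the candidates are z = 3 + I/3, z = 1 + I, z = 2/3 + 2*I/3.

Check the numerator P(z) = 1 - z^2 at each one:
  P(3 + I/3) = -71/9 - 2*I ≠ 0, so z = 3 + I/3 is a (simple) pole.
  P(1 + I) = 1 - 2*I ≠ 0, so z = 1 + I is a (simple) pole.
  P(2/3 + 2*I/3) = 1 - 8*I/9 ≠ 0, so z = 2/3 + 2*I/3 is a (simple) pole.

Poles of f: {2/3 + 2*I/3, 1 + I, 3 + I/3}

Final answer: {2/3 + 2*I/3, 1 + I, 3 + I/3}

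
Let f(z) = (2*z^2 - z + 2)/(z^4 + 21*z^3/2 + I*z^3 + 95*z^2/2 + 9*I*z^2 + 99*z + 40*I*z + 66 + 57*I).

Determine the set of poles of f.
{-3 - 2*I, -3 - I, -3 + 3*I, -3/2 - I}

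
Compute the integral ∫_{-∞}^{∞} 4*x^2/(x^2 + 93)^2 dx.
Let f(z) = 4*z^2/(z^2 + 93)^2. The denominator has no real zeros and deg Q - deg P = 2 ≥ 2, so the integral of f over the upper semicircle |z| = R tends to 0 as R → ∞. Closing the contour in the upper half-plane,
  ∫_{-∞}^{∞} f(x) dx = 2πi · Σ Res(f, z_k)  over the poles with Im z_k > 0.

Zeros of the denominator: z^2 + 93 = 0 gives z = ±sqrt(93)*I.
Upper half-plane: z = sqrt(93)*I (a pole of order 2).

Write f(z) = g(z)/(z - sqrt(93)*I)^2 with g(z) = 4*z^2/(z + sqrt(93)*I)^2. For a double pole, Res(f, z₀) = g'(z₀):
  g'(z) = 8*sqrt(93)*I*z/(z + sqrt(93)*I)^3
  Res(f, sqrt(93)*I) = g'(sqrt(93)*I) = -sqrt(93)*I/93

∫_{-∞}^{∞} f(x) dx = 2πi · (-sqrt(93)*I/93) = 2*sqrt(93)*pi/93

Final answer: 2*sqrt(93)*pi/93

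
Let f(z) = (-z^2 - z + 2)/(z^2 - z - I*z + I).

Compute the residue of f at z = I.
Write f(z) = P(z)/Q(z) with P(z) = -z^2 - z + 2 and Q(z) = z^2 - z - I*z + I.
The denominator factors as Q(z) = (z - 1)*(z - I), so z = I is a simple zero of Q and P is analytic there; z = I is therefore a simple pole and
  Res(f, z₀) = P(z₀)/Q'(z₀).

Q'(z) = 2*z - 1 - I, so Q'(I) = -1 + I.
P(I) = 3 - I.

Res(f, I) = (3 - I)/(-1 + I) = -2 - I

Final answer: -2 - I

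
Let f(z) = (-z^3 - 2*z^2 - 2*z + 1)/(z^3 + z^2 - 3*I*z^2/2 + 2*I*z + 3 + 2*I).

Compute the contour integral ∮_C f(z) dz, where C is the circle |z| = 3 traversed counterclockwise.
By the residue theorem, ∮_C f(z) dz = 2πi · (sum of the residues of f at the poles inside |z| = 3).

The denominator factors as (z - 1 + I)*(z + 1 - I)*(z + 1 - 3*I/2), so the singularities of f are simple poles at z = 1 - I, z = -1 + I, z = -1 + 3*I/2.
  |1 - I|² = 2 < 9 = 3², so this pole is inside the contour.
  |-1 + I|² = 2 < 9 = 3², so this pole is inside the contour.
  |-1 + 3*I/2|² = 13/4 < 9 = 3², so this pole is inside the contour.

With P(z) = -z^3 - 2*z^2 - 2*z + 1 and Q(z) = z^3 + z^2 - 3*I*z^2/2 + 2*I*z + 3 + 2*I, each pole is simple, so Res(f, z₀) = P(z₀)/Q'(z₀) with Q'(z) = 3*z^2 + 2*z - 3*I*z + 2*I.
  Res(f, 1 - I) = P(1 - I)/Q'(1 - I) = (1 + 8*I)/(-1 - 9*I) = -73/82 + I/82
  Res(f, -1 + I) = P(-1 + I)/Q'(-1 + I) = (1)/(1 + I) = 1/2 - I/2
  Res(f, -1 + 3*I/2) = P(-1 + 3*I/2)/Q'(-1 + 3*I/2) = (-1/4 + 15*I/8)/(-5/4 - I) = -25/41 - 83*I/82

Sum of residues inside C: -1 - 3*I/2
∮_C f(z) dz = 2πi · (-1 - 3*I/2) = pi*(3 - 2*I)

Final answer: pi*(3 - 2*I)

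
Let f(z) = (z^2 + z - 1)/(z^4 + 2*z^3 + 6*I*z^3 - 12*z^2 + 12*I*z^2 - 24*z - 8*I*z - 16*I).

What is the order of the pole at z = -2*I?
Factor the denominator:
  z^4 + 2*z^3 + 6*I*z^3 - 12*z^2 + 12*I*z^2 - 24*z - 8*I*z - 16*I = (z + 2*I)^3*(z + 2)

The numerator P(z) = z^2 + z - 1 has P(-2*I) = -5 - 2*I ≠ 0, so no factor of (z + 2*I) cancels.
Near z = -2*I we can therefore write f(z) = g(z)/(z + 2*I)^3 with g analytic at -2*I and g(-2*I) ≠ 0 (g is the numerator divided by the remaining denominator factors).

Hence z = -2*I is a pole of order 3.

Final answer: 3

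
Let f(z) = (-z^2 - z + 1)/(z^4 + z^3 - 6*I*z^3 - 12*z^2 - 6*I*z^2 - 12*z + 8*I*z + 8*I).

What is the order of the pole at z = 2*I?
3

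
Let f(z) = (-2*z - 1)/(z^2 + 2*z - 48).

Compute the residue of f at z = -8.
Write f(z) = P(z)/Q(z) with P(z) = -2*z - 1 and Q(z) = z^2 + 2*z - 48.
The denominator factors as Q(z) = (z + 8)*(z - 6), so z = -8 is a simple zero of Q and P is analytic there; z = -8 is therefore a simple pole and
  Res(f, z₀) = P(z₀)/Q'(z₀).

Q'(z) = 2*z + 2, so Q'(-8) = -14.
P(-8) = 15.

Res(f, -8) = (15)/(-14) = -15/14

Final answer: -15/14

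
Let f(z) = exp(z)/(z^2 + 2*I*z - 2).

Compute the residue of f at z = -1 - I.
Write f(z) = P(z)/Q(z) with P(z) = exp(z) and Q(z) = z^2 + 2*I*z - 2.
The denominator factors as Q(z) = (z + 1 + I)*(z - 1 + I), so z = -1 - I is a simple zero of Q and P is analytic there; z = -1 - I is therefore a simple pole and
  Res(f, z₀) = P(z₀)/Q'(z₀).

Q'(z) = 2*z + 2*I, so Q'(-1 - I) = -2.
P(-1 - I) = exp(-1 - I).

Res(f, -1 - I) = (exp(-1 - I))/(-2) = -exp(-1 - I)/2

Final answer: -exp(-1 - I)/2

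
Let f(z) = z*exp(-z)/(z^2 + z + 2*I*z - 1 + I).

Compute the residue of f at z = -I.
Write f(z) = P(z)/Q(z) with P(z) = z*exp(-z) and Q(z) = z^2 + z + 2*I*z - 1 + I.
The denominator factors as Q(z) = (z + I)*(z + 1 + I), so z = -I is a simple zero of Q and P is analytic there; z = -I is therefore a simple pole and
  Res(f, z₀) = P(z₀)/Q'(z₀).

Q'(z) = 2*z + 1 + 2*I, so Q'(-I) = 1.
P(-I) = -I*exp(I).

Res(f, -I) = (-I*exp(I))/(1) = -I*exp(I)

Final answer: -I*exp(I)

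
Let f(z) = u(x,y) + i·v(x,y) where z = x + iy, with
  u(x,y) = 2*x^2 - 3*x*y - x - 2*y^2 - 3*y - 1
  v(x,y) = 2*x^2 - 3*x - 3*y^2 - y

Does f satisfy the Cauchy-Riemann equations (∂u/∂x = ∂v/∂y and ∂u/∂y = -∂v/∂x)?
∂u/∂x = 4*x - 3*y - 1
∂v/∂y = -6*y - 1
∂u/∂y = -3*x - 4*y - 3
∂v/∂x = 4*x - 3
∂u/∂x ≠ ∂v/∂y and ∂u/∂y ≠ -∂v/∂x; the Cauchy-Riemann equations are not satisfied, so f is not analytic.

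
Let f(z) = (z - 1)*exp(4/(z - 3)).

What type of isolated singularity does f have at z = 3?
essential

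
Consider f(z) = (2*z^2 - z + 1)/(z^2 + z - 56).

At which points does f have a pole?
The singularities of f are the zeros of the denominator. Factoring,
  z^2 + z - 56 = (z - 7)*(z + 8)
so the candidates are z = 7, z = -8.

Check the numerator P(z) = 2*z^2 - z + 1 at each one:
  P(7) = 92 ≠ 0, so z = 7 is a (simple) pole.
  P(-8) = 137 ≠ 0, so z = -8 is a (simple) pole.

Poles of f: {-8, 7}

Final answer: {-8, 7}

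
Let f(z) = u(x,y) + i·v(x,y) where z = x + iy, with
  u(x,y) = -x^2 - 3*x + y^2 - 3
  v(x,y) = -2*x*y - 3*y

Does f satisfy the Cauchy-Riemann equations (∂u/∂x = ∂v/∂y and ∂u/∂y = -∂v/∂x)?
∂u/∂x = -2*x - 3
∂v/∂y = -2*x - 3
∂u/∂y = 2*y
∂v/∂x = -2*y
∂u/∂x = ∂v/∂y and ∂u/∂y = -∂v/∂x hold identically; f is analytic.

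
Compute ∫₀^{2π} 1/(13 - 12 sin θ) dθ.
Call the integral J. The integrand is 2π-periodic and we integrate over a full period, so shifting θ does not change the value (θ → θ + π/2 turns sin θ into cos θ; θ → θ + π flips the sign of the trig term). Hence
  J = ∫₀^{2π} dθ/(13 + 12 cos θ).
Put z = e^{iθ}: then cos θ = (z + 1/z)/2, dθ = dz/(iz), and z runs once counterclockwise around |z| = 1:
  J = ∮_{|z|=1} 1/(13 + 12*(z + 1/z)/2) · dz/(iz) = (2/i) ∮_{|z|=1} dz/(12*z^2 + 26*z + 12).
The roots of 12*z^2 + 26*z + 12 are z = (-13 ± sqrt(13^2 - 12^2))/12, with sqrt(25) = 5; their product is 1, so only z₊ = -2/3 lies inside the unit circle (z₋ = -3/2 lies outside).
z₊ is a simple zero of q(z) = 12*z^2 + 26*z + 12, so Res(1/q, z₊) = 1/q'(z₊) with q'(z) = 24*z + 26; and q'(z₊) = 12*(z₊ - z₋) = 10.
Therefore J = (2/i) · 2πi · 1/(10) = 2*pi/(5) = 2*pi/5

Final answer: 2*pi/5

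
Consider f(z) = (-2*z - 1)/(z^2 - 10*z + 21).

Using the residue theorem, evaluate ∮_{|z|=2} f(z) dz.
By the residue theorem, ∮_C f(z) dz = 2πi · (sum of the residues of f at the poles inside |z| = 2).

The denominator factors as (z - 7)*(z - 3), so the singularities of f are simple poles at z = 7, z = 3.
  |7|² = 49 > 4 = 2², so this pole is outside the contour.
  |3|² = 9 > 4 = 2², so this pole is outside the contour.

No pole lies inside the contour, so f is analytic on and inside C and the integral is 0 (Cauchy's theorem).

Final answer: 0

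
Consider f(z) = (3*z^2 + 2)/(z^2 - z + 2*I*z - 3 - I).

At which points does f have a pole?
The singularities of f are the zeros of the denominator. Factoring,
  z^2 - z + 2*I*z - 3 - I = (z + 1 + I)*(z - 2 + I)
so the candidates are z = -1 - I, z = 2 - I.

Check the numerator P(z) = 3*z^2 + 2 at each one:
  P(-1 - I) = 2 + 6*I ≠ 0, so z = -1 - I is a (simple) pole.
  P(2 - I) = 11 - 12*I ≠ 0, so z = 2 - I is a (simple) pole.

Poles of f: {-1 - I, 2 - I}

Final answer: {-1 - I, 2 - I}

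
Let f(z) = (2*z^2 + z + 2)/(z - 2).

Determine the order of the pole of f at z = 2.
1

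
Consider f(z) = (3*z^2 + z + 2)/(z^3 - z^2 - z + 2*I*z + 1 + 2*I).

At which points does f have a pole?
The singularities of f are the zeros of the denominator. Factoring,
  z^3 - z^2 - z + 2*I*z + 1 + 2*I = (z - 2 + I)*(z + 1)*(z - I)
so the candidates are z = 2 - I, z = -1, z = I.

Check the numerator P(z) = 3*z^2 + z + 2 at each one:
  P(2 - I) = 13 - 13*I ≠ 0, so z = 2 - I is a (simple) pole.
  P(-1) = 4 ≠ 0, so z = -1 is a (simple) pole.
  P(I) = -1 + I ≠ 0, so z = I is a (simple) pole.

Poles of f: {-1, I, 2 - I}

Final answer: {-1, I, 2 - I}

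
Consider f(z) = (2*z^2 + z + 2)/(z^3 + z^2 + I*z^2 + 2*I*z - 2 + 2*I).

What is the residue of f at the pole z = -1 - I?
3/4 - I/4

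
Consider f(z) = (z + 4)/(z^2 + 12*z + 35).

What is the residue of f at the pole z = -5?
-1/2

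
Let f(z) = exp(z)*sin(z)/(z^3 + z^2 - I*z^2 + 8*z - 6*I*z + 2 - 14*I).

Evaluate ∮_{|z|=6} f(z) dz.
By the residue theorem, ∮_C f(z) dz = 2πi · (sum of the residues of f at the poles inside |z| = 6).

The denominator factors as (z + 1 + 3*I)*(z + 1 - I)*(z - 1 - 3*I), so the singularities of f are simple poles at z = -1 - 3*I, z = -1 + I, z = 1 + 3*I.
  |-1 - 3*I|² = 10 < 36 = 6², so this pole is inside the contour.
  |-1 + I|² = 2 < 36 = 6², so this pole is inside the contour.
  |1 + 3*I|² = 10 < 36 = 6², so this pole is inside the contour.

With P(z) = exp(z)*sin(z) and Q(z) = z^3 + z^2 - I*z^2 + 8*z - 6*I*z + 2 - 14*I, each pole is simple, so Res(f, z₀) = P(z₀)/Q'(z₀) with Q'(z) = 3*z^2 + 2*z - 2*I*z + 8 - 6*I.
  Res(f, -1 - 3*I) = P(-1 - 3*I)/Q'(-1 - 3*I) = (-exp(-1 - 3*I)*sin(1 + 3*I))/(-24 + 8*I) = (3/80 + I/80)*exp(-1 - 3*I)*sin(1 + 3*I)
  Res(f, -1 + I) = P(-1 + I)/Q'(-1 + I) = (-exp(-1 + I)*sin(1 - I))/(8 - 8*I) = (-1/16 - I/16)*exp(-1 + I)*sin(1 - I)
  Res(f, 1 + 3*I) = P(1 + 3*I)/Q'(1 + 3*I) = (exp(1 + 3*I)*sin(1 + 3*I))/(-8 + 16*I) = (-1/40 - I/20)*exp(1 + 3*I)*sin(1 + 3*I)

Sum of residues inside C: (3/80 + I/80)*exp(-1 - 3*I)*sin(1 + 3*I) + (-1/16 - I/16)*exp(-1 + I)*sin(1 - I) + (-1/40 - I/20)*exp(1 + 3*I)*sin(1 + 3*I)
∮_C f(z) dz = 2πi · ((3/80 + I/80)*exp(-1 - 3*I)*sin(1 + 3*I) + (-1/16 - I/16)*exp(-1 + I)*sin(1 - I) + (-1/40 - I/20)*exp(1 + 3*I)*sin(1 + 3*I)) = pi*(-1/40 + 3*I/40)*exp(-1 - 3*I)*sin(1 + 3*I) + pi*(1/8 - I/8)*exp(-1 + I)*sin(1 - I) + pi*(1/10 - I/20)*exp(1 + 3*I)*sin(1 + 3*I)

Final answer: pi*(-1/40 + 3*I/40)*exp(-1 - 3*I)*sin(1 + 3*I) + pi*(1/8 - I/8)*exp(-1 + I)*sin(1 - I) + pi*(1/10 - I/20)*exp(1 + 3*I)*sin(1 + 3*I)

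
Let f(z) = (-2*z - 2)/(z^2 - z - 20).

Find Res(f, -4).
-2/3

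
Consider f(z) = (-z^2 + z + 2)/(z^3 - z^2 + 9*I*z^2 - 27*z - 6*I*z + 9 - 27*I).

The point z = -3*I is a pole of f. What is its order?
2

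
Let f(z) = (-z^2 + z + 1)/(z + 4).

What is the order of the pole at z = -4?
Factor the denominator:
  z + 4 = (z + 4)

The numerator P(z) = -z^2 + z + 1 has P(-4) = -19 ≠ 0, so no factor of (z + 4) cancels.
Near z = -4 we can therefore write f(z) = g(z)/(z + 4) with g analytic at -4 and g(-4) ≠ 0 (g is just the numerator).

Hence z = -4 is a pole of order 1.

Final answer: 1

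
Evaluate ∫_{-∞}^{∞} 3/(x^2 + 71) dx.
Let f(z) = 3/(z^2 + 71). The denominator has no real zeros and deg Q - deg P = 2 ≥ 2, so the integral of f over the upper semicircle |z| = R tends to 0 as R → ∞. Closing the contour in the upper half-plane,
  ∫_{-∞}^{∞} f(x) dx = 2πi · Σ Res(f, z_k)  over the poles with Im z_k > 0.

Zeros of the denominator: z^2 + 71 = 0 gives z = ±sqrt(71)*I.
Upper half-plane: z = sqrt(71)*I (simple).

Each pole is a simple zero of Q(z) = z^2 + 71, so Res(f, z₀) = P(z₀)/Q'(z₀) with P(z) = 3, Q'(z) = 2*z:
  Res(f, sqrt(71)*I) = (3)/(2*sqrt(71)*I) = -3*sqrt(71)*I/142

∫_{-∞}^{∞} f(x) dx = 2πi · (-3*sqrt(71)*I/142) = 3*sqrt(71)*pi/71

Final answer: 3*sqrt(71)*pi/71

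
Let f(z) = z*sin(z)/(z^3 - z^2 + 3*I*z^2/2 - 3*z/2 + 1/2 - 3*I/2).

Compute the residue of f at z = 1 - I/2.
Write f(z) = P(z)/Q(z) with P(z) = z*sin(z) and Q(z) = z^3 - z^2 + 3*I*z^2/2 - 3*z/2 + 1/2 - 3*I/2.
The denominator factors as Q(z) = (z + 1)*(z - 1 + I)*(z - 1 + I/2), so z = 1 - I/2 is a simple zero of Q and P is analytic there; z = 1 - I/2 is therefore a simple pole and
  Res(f, z₀) = P(z₀)/Q'(z₀).

Q'(z) = 3*z^2 - 2*z + 3*I*z - 3/2, so Q'(1 - I/2) = 1/4 + I.
P(1 - I/2) = (1 - I/2)*sin(1 - I/2).

Res(f, 1 - I/2) = ((1 - I/2)*sin(1 - I/2))/(1/4 + I) = (-4/17 - 18*I/17)*sin(1 - I/2)

Final answer: (-4/17 - 18*I/17)*sin(1 - I/2)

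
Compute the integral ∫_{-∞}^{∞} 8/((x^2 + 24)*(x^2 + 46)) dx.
Let f(z) = 8/((z^2 + 24)*(z^2 + 46)). The denominator has no real zeros and deg Q - deg P = 4 ≥ 2, so the integral of f over the upper semicircle |z| = R tends to 0 as R → ∞. Closing the contour in the upper half-plane,
  ∫_{-∞}^{∞} f(x) dx = 2πi · Σ Res(f, z_k)  over the poles with Im z_k > 0.

Zeros of the denominator: z^2 + 24 = 0 gives z = ±2*sqrt(6)*I; z^2 + 46 = 0 gives z = ±sqrt(46)*I.
Upper half-plane: z = sqrt(46)*I, z = 2*sqrt(6)*I (simple).

Each pole is a simple zero of Q(z) = z^4 + 70*z^2 + 1104, so Res(f, z₀) = P(z₀)/Q'(z₀) with P(z) = 8, Q'(z) = 4*z^3 + 140*z:
  Res(f, sqrt(46)*I) = (8)/(-44*sqrt(46)*I) = sqrt(46)*I/253
  Res(f, 2*sqrt(6)*I) = (8)/(88*sqrt(6)*I) = -sqrt(6)*I/66

Sum of residues: I*(-sqrt(6)/66 + sqrt(46)/253)
∫_{-∞}^{∞} f(x) dx = 2πi · (I*(-sqrt(6)/66 + sqrt(46)/253)) = pi*(-6*sqrt(46) + 23*sqrt(6))/759

Final answer: pi*(-6*sqrt(46) + 23*sqrt(6))/759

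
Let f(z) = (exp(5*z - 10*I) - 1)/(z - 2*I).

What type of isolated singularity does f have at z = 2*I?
Let u = z - 2*I. The exponent is 5*z - 10*I = 5u, so
  f = (e^(5u) - 1)/u = ((5u) + (5u)^2/2 + (5u)^3/6 + ...)/u = 5 + (25/2)*u + (125/6)*u^2 + ...
The Laurent expansion about u = 0 has no negative powers; equivalently lim_{z→2*I} f(z) = 5 exists and is finite.
So the singularity is removable.

Final answer: removable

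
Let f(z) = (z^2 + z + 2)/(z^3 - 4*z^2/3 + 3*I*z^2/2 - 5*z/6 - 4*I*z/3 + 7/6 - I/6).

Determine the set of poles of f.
The singularities of f are the zeros of the denominator. Factoring,
  z^3 - 4*z^2/3 + 3*I*z^2/2 - 5*z/6 - 4*I*z/3 + 7/6 - I/6 = (z + 2/3 + I/2)*(z - 1)*(z - 1 + I)
so the candidates are z = -2/3 - I/2, z = 1, z = 1 - I.

Check the numerator P(z) = z^2 + z + 2 at each one:
  P(-2/3 - I/2) = 55/36 + I/6 ≠ 0, so z = -2/3 - I/2 is a (simple) pole.
  P(1) = 4 ≠ 0, so z = 1 is a (simple) pole.
  P(1 - I) = 3 - 3*I ≠ 0, so z = 1 - I is a (simple) pole.

Poles of f: {-2/3 - I/2, 1 - I, 1}

Final answer: {-2/3 - I/2, 1 - I, 1}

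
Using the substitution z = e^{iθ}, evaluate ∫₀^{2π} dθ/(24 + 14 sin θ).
Call the integral J. The integrand is 2π-periodic and we integrate over a full period, so shifting θ does not change the value (θ → θ + π/2 turns sin θ into cos θ). Hence
  J = ∫₀^{2π} dθ/(24 + 14 cos θ).
Put z = e^{iθ}: then cos θ = (z + 1/z)/2, dθ = dz/(iz), and z runs once counterclockwise around |z| = 1:
  J = ∮_{|z|=1} 1/(24 + 14*(z + 1/z)/2) · dz/(iz) = (2/i) ∮_{|z|=1} dz/(14*z^2 + 48*z + 14).
The roots of 14*z^2 + 48*z + 14 are z = (-24 ± sqrt(24^2 - 14^2))/14, with sqrt(380) = 2*sqrt(95); their product is 1, so only z₊ = -12/7 + sqrt(95)/7 lies inside the unit circle (z₋ = -12/7 - sqrt(95)/7 lies outside).
z₊ is a simple zero of q(z) = 14*z^2 + 48*z + 14, so Res(1/q, z₊) = 1/q'(z₊) with q'(z) = 28*z + 48; and q'(z₊) = 14*(z₊ - z₋) = 4*sqrt(95).
Therefore J = (2/i) · 2πi · 1/(4*sqrt(95)) = 2*pi/(2*sqrt(95)) = sqrt(95)*pi/95

Final answer: sqrt(95)*pi/95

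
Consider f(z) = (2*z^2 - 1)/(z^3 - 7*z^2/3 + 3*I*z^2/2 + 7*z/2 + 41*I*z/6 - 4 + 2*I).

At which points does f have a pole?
The singularities of f are the zeros of the denominator. Factoring,
  z^3 - 7*z^2/3 + 3*I*z^2/2 + 7*z/2 + 41*I*z/6 - 4 + 2*I = (z + 2/3 - 2*I)*(z + I/2)*(z - 3 + 3*I)
so the candidates are z = -2/3 + 2*I, z = -I/2, z = 3 - 3*I.

Check the numerator P(z) = 2*z^2 - 1 at each one:
  P(-2/3 + 2*I) = -73/9 - 16*I/3 ≠ 0, so z = -2/3 + 2*I is a (simple) pole.
  P(-I/2) = -3/2 ≠ 0, so z = -I/2 is a (simple) pole.
  P(3 - 3*I) = -1 - 36*I ≠ 0, so z = 3 - 3*I is a (simple) pole.

Poles of f: {-2/3 + 2*I, -I/2, 3 - 3*I}

Final answer: {-2/3 + 2*I, -I/2, 3 - 3*I}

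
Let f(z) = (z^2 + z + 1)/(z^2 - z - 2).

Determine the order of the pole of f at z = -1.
1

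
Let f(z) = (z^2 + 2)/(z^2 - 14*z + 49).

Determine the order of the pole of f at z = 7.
Factor the denominator:
  z^2 - 14*z + 49 = (z - 7)^2

The numerator P(z) = z^2 + 2 has P(7) = 51 ≠ 0, so no factor of (z - 7) cancels.
Near z = 7 we can therefore write f(z) = g(z)/(z - 7)^2 with g analytic at 7 and g(7) ≠ 0 (g is just the numerator).

Hence z = 7 is a pole of order 2.

Final answer: 2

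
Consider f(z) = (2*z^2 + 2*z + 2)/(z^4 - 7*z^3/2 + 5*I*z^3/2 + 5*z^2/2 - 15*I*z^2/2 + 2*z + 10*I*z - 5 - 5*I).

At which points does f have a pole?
The singularities of f are the zeros of the denominator. Factoring,
  z^4 - 7*z^3/2 + 5*I*z^3/2 + 5*z^2/2 - 15*I*z^2/2 + 2*z + 10*I*z - 5 - 5*I = (z - 1 + I)*(z - 2 + I)*(z - 1 - I)*(z + 1/2 + 3*I/2)
so the candidates are z = 1 - I, z = 2 - I, z = 1 + I, z = -1/2 - 3*I/2.

Check the numerator P(z) = 2*z^2 + 2*z + 2 at each one:
  P(1 - I) = 4 - 6*I ≠ 0, so z = 1 - I is a (simple) pole.
  P(2 - I) = 12 - 10*I ≠ 0, so z = 2 - I is a (simple) pole.
  P(1 + I) = 4 + 6*I ≠ 0, so z = 1 + I is a (simple) pole.
  P(-1/2 - 3*I/2) = -3 ≠ 0, so z = -1/2 - 3*I/2 is a (simple) pole.

Poles of f: {-1/2 - 3*I/2, 1 - I, 1 + I, 2 - I}

Final answer: {-1/2 - 3*I/2, 1 - I, 1 + I, 2 - I}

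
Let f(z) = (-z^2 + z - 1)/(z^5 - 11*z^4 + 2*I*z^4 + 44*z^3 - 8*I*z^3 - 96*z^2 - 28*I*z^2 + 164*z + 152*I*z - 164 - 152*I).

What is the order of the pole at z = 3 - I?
Factor the denominator:
  z^5 - 11*z^4 + 2*I*z^4 + 44*z^3 - 8*I*z^3 - 96*z^2 - 28*I*z^2 + 164*z + 152*I*z - 164 - 152*I = (z - 3 + I)^4*(z + 1 - 2*I)

The numerator P(z) = -z^2 + z - 1 has P(3 - I) = -6 + 5*I ≠ 0, so no factor of (z - 3 + I) cancels.
Near z = 3 - I we can therefore write f(z) = g(z)/(z - 3 + I)^4 with g analytic at 3 - I and g(3 - I) ≠ 0 (g is the numerator divided by the remaining denominator factors).

Hence z = 3 - I is a pole of order 4.

Final answer: 4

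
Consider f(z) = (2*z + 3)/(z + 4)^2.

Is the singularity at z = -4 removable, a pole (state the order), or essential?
Write f(z) = g(z)/(z + 4)^2 with g(z) = 2*z + 3.
g is entire and g(-4) = -5 ≠ 0, so no factor of (z + 4) cancels: the Laurent expansion of f about z = -4 starts at the power -2, i.e. lim_{z→z₀} (z - z₀)^2 f(z) = -5 is finite and nonzero.
So z = -4 is a pole of order 2.

Final answer: pole of order 2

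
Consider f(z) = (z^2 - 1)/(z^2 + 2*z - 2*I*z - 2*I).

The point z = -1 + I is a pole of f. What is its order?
Factor the denominator:
  z^2 + 2*z - 2*I*z - 2*I = (z + 1 - I)^2

The numerator P(z) = z^2 - 1 has P(-1 + I) = -1 - 2*I ≠ 0, so no factor of (z + 1 - I) cancels.
Near z = -1 + I we can therefore write f(z) = g(z)/(z + 1 - I)^2 with g analytic at -1 + I and g(-1 + I) ≠ 0 (g is just the numerator).

Hence z = -1 + I is a pole of order 2.

Final answer: 2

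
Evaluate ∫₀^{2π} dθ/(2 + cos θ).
Let J = ∫₀^{2π} dθ/(2 + cos θ).
Put z = e^{iθ}: then cos θ = (z + 1/z)/2, dθ = dz/(iz), and z runs once counterclockwise around |z| = 1:
  J = ∮_{|z|=1} 1/(2 + (z + 1/z)/2) · dz/(iz) = (2/i) ∮_{|z|=1} dz/(z^2 + 4*z + 1).
The roots of z^2 + 4*z + 1 are z = (-2 ± sqrt(2^2 - 1^2)), with sqrt(3) = sqrt(3); their product is 1, so only z₊ = -2 + sqrt(3) lies inside the unit circle (z₋ = -2 - sqrt(3) lies outside).
z₊ is a simple zero of q(z) = z^2 + 4*z + 1, so Res(1/q, z₊) = 1/q'(z₊) with q'(z) = 2*z + 4; and q'(z₊) = (z₊ - z₋) = 2*sqrt(3).
Therefore J = (2/i) · 2πi · 1/(2*sqrt(3)) = 2*pi/(sqrt(3)) = 2*sqrt(3)*pi/3

Final answer: 2*sqrt(3)*pi/3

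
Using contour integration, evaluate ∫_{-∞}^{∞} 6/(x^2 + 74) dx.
3*sqrt(74)*pi/37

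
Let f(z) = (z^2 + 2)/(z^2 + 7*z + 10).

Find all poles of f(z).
The singularities of f are the zeros of the denominator. Factoring,
  z^2 + 7*z + 10 = (z + 2)*(z + 5)
so the candidates are z = -2, z = -5.

Check the numerator P(z) = z^2 + 2 at each one:
  P(-2) = 6 ≠ 0, so z = -2 is a (simple) pole.
  P(-5) = 27 ≠ 0, so z = -5 is a (simple) pole.

Poles of f: {-5, -2}

Final answer: {-5, -2}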